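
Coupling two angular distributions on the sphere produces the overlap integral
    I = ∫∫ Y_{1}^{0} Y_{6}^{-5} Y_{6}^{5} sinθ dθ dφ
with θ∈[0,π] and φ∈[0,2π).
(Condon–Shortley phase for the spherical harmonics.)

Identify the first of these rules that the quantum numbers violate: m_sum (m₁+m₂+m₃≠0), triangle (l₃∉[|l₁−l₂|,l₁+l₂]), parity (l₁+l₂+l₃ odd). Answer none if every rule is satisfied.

Σmᵢ = 0  ✓
l₃∈[|l₁−l₂|,l₁+l₂]=[5,7], have l₃=6  ✓
Σlᵢ = 13 ⇒ odd  ✗

parity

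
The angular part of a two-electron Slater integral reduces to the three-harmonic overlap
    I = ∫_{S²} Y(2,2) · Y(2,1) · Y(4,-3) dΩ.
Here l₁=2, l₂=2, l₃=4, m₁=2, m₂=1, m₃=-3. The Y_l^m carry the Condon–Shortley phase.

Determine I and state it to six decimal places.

-0.238414

Rules hold: Σm=0, L=8 even, 0≤4≤4.
N = 5·5·9 = 225
Δ = 0!·4!·4!/9! = 1/630
Racah Σ t=0..0: t=0:+1/16 = 1/16
⇒ 3j(2 2 4; 0 0 0)² = 2/35, sgn +1
Racah Σ t=0..0: t=0:+1/144 = 1/144
⇒ 3j(2 2 4; 2 1 -3)² = 1/18, sgn -1
4πI² = N·(3j₀)²·(3jₘ)² = 5/7
I = -1·√(0.714286/4π) = -0.23841361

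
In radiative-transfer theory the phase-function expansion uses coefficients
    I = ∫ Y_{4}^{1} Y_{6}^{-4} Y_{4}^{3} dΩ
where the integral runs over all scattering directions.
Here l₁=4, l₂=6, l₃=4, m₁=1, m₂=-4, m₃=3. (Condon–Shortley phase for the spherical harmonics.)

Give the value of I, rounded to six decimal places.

Checks pass: Σm=0; 14 even; l₃=4∈[2,10].
(2·4+1)(2·6+1)(2·4+1) = 1053
Δ: 6! 2! 6! / 15! → 1/1261260
sum: t=2:+1/4608 t=3:−1/1296 t=4:+1/4608 = -7/20736
3j²(4 6 4; 0 0 0) = Δ·Π!·Σ² = 20/1287  (sign -1)
sum: t=1:−1/28800 t=2:+1/34560 = -1/172800
3j²(4 6 4; 1 -4 3) = Δ·Π!·Σ² = 1/1430  (sign +1)
combine: 4πI² = 1053·20/1287·1/1430 = 18/1573
take √, sign -1: I = -0.03017637

-0.030176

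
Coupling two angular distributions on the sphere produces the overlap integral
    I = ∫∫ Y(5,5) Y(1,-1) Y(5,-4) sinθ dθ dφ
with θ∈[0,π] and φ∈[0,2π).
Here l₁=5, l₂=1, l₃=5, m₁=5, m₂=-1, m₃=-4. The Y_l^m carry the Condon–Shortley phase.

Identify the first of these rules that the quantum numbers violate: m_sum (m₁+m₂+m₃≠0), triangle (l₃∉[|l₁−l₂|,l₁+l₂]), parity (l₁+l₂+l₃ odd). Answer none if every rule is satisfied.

Σmᵢ = 0  ✓
l₃∈[|l₁−l₂|,l₁+l₂]=[4,6], have l₃=5  ✓
Σlᵢ = 11 ⇒ odd  ✗

parity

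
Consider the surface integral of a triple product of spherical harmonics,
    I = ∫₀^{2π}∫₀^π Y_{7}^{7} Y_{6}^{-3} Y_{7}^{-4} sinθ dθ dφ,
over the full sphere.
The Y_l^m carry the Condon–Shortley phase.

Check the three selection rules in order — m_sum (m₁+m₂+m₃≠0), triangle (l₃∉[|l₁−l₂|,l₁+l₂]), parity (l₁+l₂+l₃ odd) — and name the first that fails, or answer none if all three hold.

azimuthal sum: 7 − 3 − 4 = 0  ✓
1 ≤ 7 ≤ 13 (triangle on l)  ✓
L = 7 + 6 + 7 = 20 (even)  ✓

none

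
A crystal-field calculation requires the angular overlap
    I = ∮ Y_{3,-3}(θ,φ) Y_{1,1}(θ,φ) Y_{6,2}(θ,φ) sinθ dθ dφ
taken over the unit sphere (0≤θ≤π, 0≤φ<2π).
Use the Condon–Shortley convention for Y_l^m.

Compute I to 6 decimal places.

0.000000

l₃=6 ∉ [2,4] — triangle fails ⇒ I = 0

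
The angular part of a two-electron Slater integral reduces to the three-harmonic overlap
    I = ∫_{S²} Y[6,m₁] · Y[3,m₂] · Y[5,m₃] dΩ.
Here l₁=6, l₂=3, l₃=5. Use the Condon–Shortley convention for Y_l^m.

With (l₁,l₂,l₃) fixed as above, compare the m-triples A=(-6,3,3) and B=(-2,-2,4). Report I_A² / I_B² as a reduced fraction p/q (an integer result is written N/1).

Same 6,3,5: normalisation and zero-m 3j drop out of the ratio.
A: Δ: 4! 8! 2! / 15! → 1/675675; sum: t=4:+1/1935360 = 1/1935360; 3j²(6 3 5; -6 3 3) = Δ·Π!·Σ² = 1/91  (sign +1)
B: Δ: 4! 8! 2! / 15! → 1/675675; sum: t=0:+1/967680 t=1:−1/60480 = -1/64512; 3j²(6 3 5; -2 -2 4) = Δ·Π!·Σ² = 15/1001  (sign +1)
I_A²/I_B² = (1/91)/(15/1001) = 11/15

11/15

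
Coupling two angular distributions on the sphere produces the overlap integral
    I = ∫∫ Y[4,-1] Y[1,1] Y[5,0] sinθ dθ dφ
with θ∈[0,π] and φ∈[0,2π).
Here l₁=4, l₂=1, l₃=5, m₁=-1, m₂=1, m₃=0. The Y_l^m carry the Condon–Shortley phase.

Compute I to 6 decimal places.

Rules hold: Σm=0, L=10 even, 3≤5≤5.
N = 9·3·11 = 297
Δ = 0!·8!·2!/11! = 1/495
Racah Σ t=0..0: t=0:+1/576 = 1/576
⇒ 3j(4 1 5; 0 0 0)² = 5/99, sgn -1
Racah Σ t=0..0: t=0:+1/1440 = 1/1440
⇒ 3j(4 1 5; -1 1 0)² = 2/99, sgn -1
4πI² = N·(3j₀)²·(3jₘ)² = 10/33
I = +1·√(0.30303/4π) = 0.15528807

0.155288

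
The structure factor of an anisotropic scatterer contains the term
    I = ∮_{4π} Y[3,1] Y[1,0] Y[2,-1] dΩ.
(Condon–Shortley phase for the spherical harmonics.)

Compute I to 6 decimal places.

-0.233597

Checks pass: Σm=0; 6 even; l₃=2∈[2,4].
(2·3+1)(2·1+1)(2·2+1) = 105
Δ: 2! 4! 0! / 7! → 1/105
sum: t=1:−1/4 = -1/4
3j²(3 1 2; 0 0 0) = Δ·Π!·Σ² = 3/35  (sign -1)
sum: t=1:−1/6 = -1/6
3j²(3 1 2; 1 0 -1) = Δ·Π!·Σ² = 8/105  (sign +1)
combine: 4πI² = 105·3/35·8/105 = 24/35
take √, sign -1: I = -0.23359668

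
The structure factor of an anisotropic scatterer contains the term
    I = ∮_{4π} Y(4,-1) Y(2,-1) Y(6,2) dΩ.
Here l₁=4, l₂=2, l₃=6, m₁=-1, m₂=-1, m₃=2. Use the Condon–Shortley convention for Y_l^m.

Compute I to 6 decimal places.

0.238034

m-sum 0 ✓  L=12 even ✓  2≤6≤6 ✓
Π(2lᵢ+1) = 9×5×13 = 585
triangle coeff Δ(4,2,6) = 1/6435
Σ_t [0,0]: t=0:+1/2304 = 1/2304
(3j)²=5/143 [(4 2 6; 0 0 0)], sign=+1
Σ_t [0,0]: t=0:+1/4320 = 1/4320
(3j)²=224/6435 [(4 2 6; -1 -1 2)], sign=+1
⇒ 4πI² = 1120/1573
I = (+1)√(1120/1573/(4π)) = 0.23803440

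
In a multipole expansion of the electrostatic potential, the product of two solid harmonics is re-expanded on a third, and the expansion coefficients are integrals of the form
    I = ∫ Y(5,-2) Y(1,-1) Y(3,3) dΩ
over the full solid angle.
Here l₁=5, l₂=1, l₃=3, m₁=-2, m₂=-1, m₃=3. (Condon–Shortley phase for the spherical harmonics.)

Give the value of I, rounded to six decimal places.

|5−1|≤3≤5+1 violated ⇒ I = 0

0.000000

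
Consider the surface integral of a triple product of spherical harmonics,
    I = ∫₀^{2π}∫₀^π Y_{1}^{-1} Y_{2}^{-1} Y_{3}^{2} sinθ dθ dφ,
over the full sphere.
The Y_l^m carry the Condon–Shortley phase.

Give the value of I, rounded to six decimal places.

0.261169

Rules hold: Σm=0, L=6 even, 1≤3≤3.
N = 3·5·7 = 105
Δ = 0!·2!·4!/7! = 1/105
Racah Σ t=0..0: t=0:+1/4 = 1/4
⇒ 3j(1 2 3; 0 0 0)² = 3/35, sgn -1
Racah Σ t=0..0: t=0:+1/12 = 1/12
⇒ 3j(1 2 3; -1 -1 2)² = 2/21, sgn -1
4πI² = N·(3j₀)²·(3jₘ)² = 6/7
I = +1·√(0.857143/4π) = 0.26116903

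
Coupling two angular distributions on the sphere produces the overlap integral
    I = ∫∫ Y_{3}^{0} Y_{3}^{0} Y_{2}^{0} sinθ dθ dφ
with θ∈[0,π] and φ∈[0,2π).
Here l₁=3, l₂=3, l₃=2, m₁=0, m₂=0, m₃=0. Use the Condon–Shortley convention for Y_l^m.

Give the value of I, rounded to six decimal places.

0.168209

Rules hold: Σm=0, L=8 even, 0≤2≤6.
N = 7·7·5 = 245
Δ = 4!·2!·2!/9! = 1/3780
Racah Σ t=1..3: t=1:−1/24 t=2:+1/4 t=3:−1/24 = 1/6
⇒ 3j(3 3 2; 0 0 0)² = 4/105, sgn +1
(m-triple is (0,0,0) — same symbol as above.)
4πI² = N·(3j₀)²·(3jₘ)² = 16/45
I = +1·√(0.355556/4π) = 0.16820883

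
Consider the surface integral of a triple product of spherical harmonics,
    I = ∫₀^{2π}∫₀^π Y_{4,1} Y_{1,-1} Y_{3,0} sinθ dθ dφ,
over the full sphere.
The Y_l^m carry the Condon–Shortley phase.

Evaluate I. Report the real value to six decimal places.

Checks pass: Σm=0; 8 even; l₃=3∈[3,5].
(2·4+1)(2·1+1)(2·3+1) = 189
Δ: 2! 6! 0! / 9! → 1/252
sum: t=1:−1/36 = -1/36
3j²(4 1 3; 0 0 0) = Δ·Π!·Σ² = 4/63  (sign +1)
sum: t=0:+1/72 = 1/72
3j²(4 1 3; 1 -1 0) = Δ·Π!·Σ² = 5/126  (sign -1)
combine: 4πI² = 189·4/63·5/126 = 10/21
take √, sign -1: I = -0.19466390

-0.194664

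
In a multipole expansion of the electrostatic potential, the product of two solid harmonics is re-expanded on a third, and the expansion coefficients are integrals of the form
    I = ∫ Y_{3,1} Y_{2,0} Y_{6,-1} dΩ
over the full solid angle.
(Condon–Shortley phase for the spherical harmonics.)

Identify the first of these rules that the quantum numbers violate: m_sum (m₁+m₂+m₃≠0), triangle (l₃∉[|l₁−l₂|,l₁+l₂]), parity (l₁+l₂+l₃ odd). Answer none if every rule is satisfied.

m₁+m₂+m₃ = 1 + 0 − 1 = 0  ✓
triangle: |3−2|=1 ≤ l₃=6 ≤ 3+2=5  ✗
parity: l₁+l₂+l₃ = 11 is odd

triangle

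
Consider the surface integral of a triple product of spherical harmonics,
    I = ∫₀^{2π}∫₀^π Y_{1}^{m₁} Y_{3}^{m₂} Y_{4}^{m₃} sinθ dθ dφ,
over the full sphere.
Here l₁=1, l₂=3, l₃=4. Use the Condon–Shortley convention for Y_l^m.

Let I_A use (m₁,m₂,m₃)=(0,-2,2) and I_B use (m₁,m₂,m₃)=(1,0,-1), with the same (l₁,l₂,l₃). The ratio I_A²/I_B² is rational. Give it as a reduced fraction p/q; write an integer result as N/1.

l's match ⇒ only the (l;m) 3-j factors differ between A and B.
A: triangle coeff Δ(1,3,4) = 1/252; Σ_t [0,0]: t=0:+1/120 = 1/120; (3j)²=1/21 [(1 3 4; 0 -2 2)], sign=+1
B: triangle coeff Δ(1,3,4) = 1/252; Σ_t [0,0]: t=0:+1/72 = 1/72; (3j)²=5/126 [(1 3 4; 1 0 -1)], sign=-1
I_A²/I_B² = (1/21)/(5/126) = 6/5

6/5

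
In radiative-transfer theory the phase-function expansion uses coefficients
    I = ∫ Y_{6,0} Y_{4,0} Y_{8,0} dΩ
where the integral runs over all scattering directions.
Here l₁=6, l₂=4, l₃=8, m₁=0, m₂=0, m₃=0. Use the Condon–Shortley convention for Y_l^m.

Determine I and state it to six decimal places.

0.137279

Rules hold: Σm=0, L=18 even, 2≤8≤10.
N = 13·9·17 = 1989
Δ = 2!·10!·6!/19! = 1/23279256
Racah Σ t=0..2: t=0:+1/1658880 t=1:−1/518400 t=2:+1/1658880 = -1/1382400
⇒ 3j(6 4 8; 0 0 0)² = 504/46189, sgn -1
(m-triple is (0,0,0) — same symbol as above.)
4πI² = N·(3j₀)²·(3jₘ)² = 2286144/9653501
I = +1·√(0.23682/4π) = 0.13727910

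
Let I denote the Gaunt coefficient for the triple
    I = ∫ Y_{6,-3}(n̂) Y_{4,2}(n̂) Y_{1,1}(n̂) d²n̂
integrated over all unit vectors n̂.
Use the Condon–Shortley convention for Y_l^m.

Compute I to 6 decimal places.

0.000000

triangle: need 2≤l₃≤10, have 1; I=0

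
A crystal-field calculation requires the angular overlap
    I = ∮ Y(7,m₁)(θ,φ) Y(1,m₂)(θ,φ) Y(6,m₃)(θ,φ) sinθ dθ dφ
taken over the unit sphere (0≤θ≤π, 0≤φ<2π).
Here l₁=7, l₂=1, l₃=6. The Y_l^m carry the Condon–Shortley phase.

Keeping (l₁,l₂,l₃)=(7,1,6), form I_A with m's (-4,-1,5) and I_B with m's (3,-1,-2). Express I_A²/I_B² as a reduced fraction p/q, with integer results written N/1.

1/15

Same 7,1,6: normalisation and zero-m 3j drop out of the ratio.
A: Δ: 2! 12! 0! / 15! → 1/1365; sum: t=0:+1/79833600 = 1/79833600; 3j²(7 1 6; -4 -1 5) = Δ·Π!·Σ² = 1/455  (sign -1)
B: Δ: 2! 12! 0! / 15! → 1/1365; sum: t=0:+1/1935360 = 1/1935360; 3j²(7 1 6; 3 -1 -2) = Δ·Π!·Σ² = 3/91  (sign +1)
I_A²/I_B² = (1/455)/(3/91) = 1/15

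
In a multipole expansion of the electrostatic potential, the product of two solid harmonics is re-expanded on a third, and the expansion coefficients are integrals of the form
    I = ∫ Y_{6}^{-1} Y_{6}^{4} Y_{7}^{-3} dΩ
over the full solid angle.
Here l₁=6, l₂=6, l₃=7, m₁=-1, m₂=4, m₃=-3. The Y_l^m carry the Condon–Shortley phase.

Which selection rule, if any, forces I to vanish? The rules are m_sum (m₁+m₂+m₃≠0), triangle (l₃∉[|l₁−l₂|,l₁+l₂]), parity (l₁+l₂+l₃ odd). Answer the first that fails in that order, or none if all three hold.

parity

Σmᵢ = 0  ✓
l₃∈[|l₁−l₂|,l₁+l₂]=[0,12], have l₃=7  ✓
Σlᵢ = 19 ⇒ odd  ✗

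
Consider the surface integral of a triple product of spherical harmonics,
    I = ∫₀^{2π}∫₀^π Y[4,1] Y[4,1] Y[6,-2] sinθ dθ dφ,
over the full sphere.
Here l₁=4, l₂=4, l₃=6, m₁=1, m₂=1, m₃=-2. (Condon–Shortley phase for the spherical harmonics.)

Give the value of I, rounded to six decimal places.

Checks pass: Σm=0; 14 even; l₃=6∈[0,8].
(2·4+1)(2·4+1)(2·6+1) = 1053
Δ: 2! 6! 6! / 15! → 1/1261260
sum: t=0:+1/4608 t=1:−1/1296 t=2:+1/4608 = -7/20736
3j²(4 4 6; 0 0 0) = Δ·Π!·Σ² = 20/1287  (sign -1)
sum: t=0:+1/8640 t=1:−1/2304 t=2:+1/8640 = -7/34560
3j²(4 4 6; 1 1 -2) = Δ·Π!·Σ² = 7/429  (sign -1)
combine: 4πI² = 1053·20/1287·7/429 = 420/1573
take √, sign +1: I = 0.14576570

0.145766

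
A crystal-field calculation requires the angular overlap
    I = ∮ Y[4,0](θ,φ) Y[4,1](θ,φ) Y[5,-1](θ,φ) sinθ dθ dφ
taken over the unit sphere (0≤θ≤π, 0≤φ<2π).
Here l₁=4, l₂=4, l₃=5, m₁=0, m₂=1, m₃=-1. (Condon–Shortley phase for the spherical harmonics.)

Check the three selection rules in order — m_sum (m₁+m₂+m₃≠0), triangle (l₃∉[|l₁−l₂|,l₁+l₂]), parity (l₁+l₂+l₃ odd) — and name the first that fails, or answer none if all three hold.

Σmᵢ = 0  ✓
l₃∈[|l₁−l₂|,l₁+l₂]=[0,8], have l₃=5  ✓
Σlᵢ = 13 ⇒ odd  ✗

parity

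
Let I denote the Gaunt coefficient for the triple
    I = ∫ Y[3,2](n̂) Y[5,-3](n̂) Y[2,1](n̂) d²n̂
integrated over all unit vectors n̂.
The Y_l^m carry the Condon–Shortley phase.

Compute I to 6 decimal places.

Checks pass: Σm=0; 10 even; l₃=2∈[2,8].
(2·3+1)(2·5+1)(2·2+1) = 385
Δ: 6! 0! 4! / 11! → 1/2310
sum: t=3:−1/144 = -1/144
3j²(3 5 2; 0 0 0) = Δ·Π!·Σ² = 10/231  (sign -1)
sum: t=1:−1/720 = -1/720
3j²(3 5 2; 2 -3 1) = Δ·Π!·Σ² = 8/165  (sign +1)
combine: 4πI² = 385·10/231·8/165 = 80/99
take √, sign -1: I = -0.25358436

-0.253584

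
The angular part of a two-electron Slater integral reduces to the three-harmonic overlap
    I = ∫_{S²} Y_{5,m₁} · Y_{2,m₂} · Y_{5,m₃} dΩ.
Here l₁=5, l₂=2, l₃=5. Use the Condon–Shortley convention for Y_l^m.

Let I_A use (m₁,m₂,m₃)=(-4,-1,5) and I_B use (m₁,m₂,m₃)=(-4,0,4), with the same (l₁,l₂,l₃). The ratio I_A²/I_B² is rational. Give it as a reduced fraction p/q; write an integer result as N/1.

Shared (l₁,l₂,l₃)=(5,2,5): N and (l;000)² cancel in I_A²/I_B².
A: Δ = 2!·8!·2!/13! = 1/38610; Racah Σ t=1..1: t=1:−1/80640 = -1/80640; ⇒ 3j(5 2 5; -4 -1 5)² = 9/286, sgn -1
B: Δ = 2!·8!·2!/13! = 1/38610; Racah Σ t=1..2: t=1:−1/40320 t=2:+1/20160 = 1/40320; ⇒ 3j(5 2 5; -4 0 4)² = 6/715, sgn -1
I_A²/I_B² = (9/286)/(6/715) = 15/4

15/4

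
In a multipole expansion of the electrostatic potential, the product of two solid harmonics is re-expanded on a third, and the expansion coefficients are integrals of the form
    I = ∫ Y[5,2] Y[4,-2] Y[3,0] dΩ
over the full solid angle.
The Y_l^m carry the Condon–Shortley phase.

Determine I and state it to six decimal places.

m-sum 0 ✓  L=12 even ✓  1≤3≤9 ✓
Π(2lᵢ+1) = 11×9×7 = 693
triangle coeff Δ(5,4,3) = 1/180180
Σ_t [2,4]: t=2:+1/576 t=3:−1/144 t=4:+1/576 = -1/288
(3j)²=20/1001 [(5 4 3; 0 0 0)], sign=+1
Σ_t [0,2]: t=0:+1/8640 t=1:−1/480 t=2:+1/576 = -1/4320
(3j)²=1/2145 [(5 4 3; 2 -2 0)], sign=+1
⇒ 4πI² = 12/1859
I = (+1)√(12/1859/(4π)) = 0.02266449

0.022664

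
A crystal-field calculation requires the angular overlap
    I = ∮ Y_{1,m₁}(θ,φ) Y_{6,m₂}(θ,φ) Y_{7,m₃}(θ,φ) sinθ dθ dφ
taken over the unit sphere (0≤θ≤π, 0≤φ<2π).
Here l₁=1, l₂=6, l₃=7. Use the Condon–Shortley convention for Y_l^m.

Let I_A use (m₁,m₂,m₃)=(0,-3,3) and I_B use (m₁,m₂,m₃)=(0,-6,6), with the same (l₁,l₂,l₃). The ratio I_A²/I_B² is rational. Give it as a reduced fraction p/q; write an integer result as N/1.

Same 1,6,7: normalisation and zero-m 3j drop out of the ratio.
A: Δ: 0! 2! 12! / 15! → 1/1365; sum: t=0:+1/2177280 = 1/2177280; 3j²(1 6 7; 0 -3 3) = Δ·Π!·Σ² = 8/273  (sign +1)
B: Δ: 0! 2! 12! / 15! → 1/1365; sum: t=0:+1/479001600 = 1/479001600; 3j²(1 6 7; 0 -6 6) = Δ·Π!·Σ² = 1/105  (sign -1)
I_A²/I_B² = (8/273)/(1/105) = 40/13

40/13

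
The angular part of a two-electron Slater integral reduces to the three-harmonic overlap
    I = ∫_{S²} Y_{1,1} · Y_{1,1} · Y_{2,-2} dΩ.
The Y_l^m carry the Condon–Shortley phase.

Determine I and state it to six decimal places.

m-sum 0 ✓  L=4 even ✓  0≤2≤2 ✓
Π(2lᵢ+1) = 3×3×5 = 45
triangle coeff Δ(1,1,2) = 1/30
Σ_t [0,0]: t=0:+1/1 = 1/1
(3j)²=2/15 [(1 1 2; 0 0 0)], sign=+1
Σ_t [0,0]: t=0:+1/4 = 1/4
(3j)²=1/5 [(1 1 2; 1 1 -2)], sign=+1
⇒ 4πI² = 6/5
I = (+1)√(6/5/(4π)) = 0.30901936

0.309019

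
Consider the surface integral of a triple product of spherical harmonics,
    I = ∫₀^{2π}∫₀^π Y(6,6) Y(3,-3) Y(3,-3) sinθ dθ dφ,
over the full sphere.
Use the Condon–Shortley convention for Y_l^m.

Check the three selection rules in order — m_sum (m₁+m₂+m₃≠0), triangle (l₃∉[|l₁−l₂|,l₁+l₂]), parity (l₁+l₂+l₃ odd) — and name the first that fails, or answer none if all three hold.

none

m₁+m₂+m₃ = 6 − 3 − 3 = 0  ✓
triangle: |6−3|=3 ≤ l₃=3 ≤ 6+3=9  ✓
parity: l₁+l₂+l₃ = 12 is even  ✓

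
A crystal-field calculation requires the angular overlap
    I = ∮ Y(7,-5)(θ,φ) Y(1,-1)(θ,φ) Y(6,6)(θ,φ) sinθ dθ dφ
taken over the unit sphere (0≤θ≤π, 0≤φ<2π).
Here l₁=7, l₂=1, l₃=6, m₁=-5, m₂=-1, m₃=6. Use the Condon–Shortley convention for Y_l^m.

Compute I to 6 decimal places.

-0.034990

Rules hold: Σm=0, L=14 even, 6≤6≤8.
N = 15·3·13 = 585
Δ = 2!·12!·0!/15! = 1/1365
Racah Σ t=1..1: t=1:−1/518400 = -1/518400
⇒ 3j(7 1 6; 0 0 0)² = 7/195, sgn -1
Racah Σ t=0..0: t=0:+1/958003200 = 1/958003200
⇒ 3j(7 1 6; -5 -1 6)² = 1/1365, sgn +1
4πI² = N·(3j₀)²·(3jₘ)² = 1/65
I = -1·√(0.0153846/4π) = -0.03498955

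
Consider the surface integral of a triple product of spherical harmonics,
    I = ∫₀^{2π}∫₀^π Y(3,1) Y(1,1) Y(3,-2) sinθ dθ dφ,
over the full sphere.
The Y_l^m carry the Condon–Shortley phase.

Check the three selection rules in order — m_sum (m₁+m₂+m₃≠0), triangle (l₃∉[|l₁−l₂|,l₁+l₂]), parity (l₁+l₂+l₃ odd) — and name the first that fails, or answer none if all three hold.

azimuthal sum: 1 + 1 − 2 = 0  ✓
2 ≤ 3 ≤ 4 (triangle on l)  ✓
L = 3 + 1 + 3 = 7 (odd)  ✗

parity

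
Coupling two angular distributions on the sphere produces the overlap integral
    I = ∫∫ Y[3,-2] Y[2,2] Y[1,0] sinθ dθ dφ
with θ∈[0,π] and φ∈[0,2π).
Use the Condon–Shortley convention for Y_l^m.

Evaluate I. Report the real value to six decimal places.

0.184674

m-sum 0 ✓  L=6 even ✓  1≤1≤5 ✓
Π(2lᵢ+1) = 7×5×3 = 105
triangle coeff Δ(3,2,1) = 1/105
Σ_t [2,2]: t=2:+1/4 = 1/4
(3j)²=3/35 [(3 2 1; 0 0 0)], sign=-1
Σ_t [4,4]: t=4:+1/24 = 1/24
(3j)²=1/21 [(3 2 1; -2 2 0)], sign=-1
⇒ 4πI² = 3/7
I = (+1)√(3/7/(4π)) = 0.18467439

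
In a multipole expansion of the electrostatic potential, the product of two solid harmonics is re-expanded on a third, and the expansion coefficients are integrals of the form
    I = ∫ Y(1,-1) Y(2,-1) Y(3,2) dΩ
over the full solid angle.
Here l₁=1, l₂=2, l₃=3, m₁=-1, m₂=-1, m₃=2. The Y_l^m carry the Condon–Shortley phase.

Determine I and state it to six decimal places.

m-sum 0 ✓  L=6 even ✓  1≤3≤3 ✓
Π(2lᵢ+1) = 3×5×7 = 105
triangle coeff Δ(1,2,3) = 1/105
Σ_t [0,0]: t=0:+1/4 = 1/4
(3j)²=3/35 [(1 2 3; 0 0 0)], sign=-1
Σ_t [0,0]: t=0:+1/12 = 1/12
(3j)²=2/21 [(1 2 3; -1 -1 2)], sign=-1
⇒ 4πI² = 6/7
I = (+1)√(6/7/(4π)) = 0.26116903

0.261169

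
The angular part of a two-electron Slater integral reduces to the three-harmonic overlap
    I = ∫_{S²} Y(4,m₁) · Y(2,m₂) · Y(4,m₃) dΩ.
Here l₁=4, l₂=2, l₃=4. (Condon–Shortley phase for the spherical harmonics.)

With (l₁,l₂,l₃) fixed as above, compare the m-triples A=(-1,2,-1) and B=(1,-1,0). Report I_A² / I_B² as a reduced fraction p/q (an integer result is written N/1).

Shared (l₁,l₂,l₃)=(4,2,4): N and (l;000)² cancel in I_A²/I_B².
A: Δ = 2!·6!·2!/11! = 1/13860; Racah Σ t=2..2: t=2:+1/144 = 1/144; ⇒ 3j(4 2 4; -1 2 -1)² = 10/231, sgn -1
B: Δ = 2!·6!·2!/11! = 1/13860; Racah Σ t=0..1: t=0:+1/72 t=1:−1/96 = 1/288; ⇒ 3j(4 2 4; 1 -1 0)² = 1/462, sgn +1
I_A²/I_B² = (10/231)/(1/462) = 20/1

20/1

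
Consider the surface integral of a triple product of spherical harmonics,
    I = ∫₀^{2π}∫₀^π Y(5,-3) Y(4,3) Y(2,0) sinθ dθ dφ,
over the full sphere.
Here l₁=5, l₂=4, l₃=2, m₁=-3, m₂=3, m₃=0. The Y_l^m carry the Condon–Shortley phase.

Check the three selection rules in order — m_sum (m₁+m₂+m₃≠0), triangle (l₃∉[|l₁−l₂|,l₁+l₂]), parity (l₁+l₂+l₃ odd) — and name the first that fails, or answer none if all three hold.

Σmᵢ = 0  ✓
l₃∈[|l₁−l₂|,l₁+l₂]=[1,9], have l₃=2  ✓
Σlᵢ = 11 ⇒ odd  ✗

parity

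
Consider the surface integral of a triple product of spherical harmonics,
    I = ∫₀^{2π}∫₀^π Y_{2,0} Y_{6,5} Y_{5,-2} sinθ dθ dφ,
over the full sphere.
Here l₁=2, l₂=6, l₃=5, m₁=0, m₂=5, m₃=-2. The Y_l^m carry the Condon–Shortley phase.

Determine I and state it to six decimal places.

0 + 5 − 2 = 3 ≠ 0: azimuthal integral kills it; I = 0

0.000000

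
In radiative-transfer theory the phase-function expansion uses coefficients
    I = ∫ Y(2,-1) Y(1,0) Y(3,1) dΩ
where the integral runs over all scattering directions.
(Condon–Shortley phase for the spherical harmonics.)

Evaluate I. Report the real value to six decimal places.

Checks pass: Σm=0; 6 even; l₃=3∈[1,3].
(2·2+1)(2·1+1)(2·3+1) = 105
Δ: 0! 4! 2! / 7! → 1/105
sum: t=0:+1/4 = 1/4
3j²(2 1 3; 0 0 0) = Δ·Π!·Σ² = 3/35  (sign -1)
sum: t=0:+1/6 = 1/6
3j²(2 1 3; -1 0 1) = Δ·Π!·Σ² = 8/105  (sign +1)
combine: 4πI² = 105·3/35·8/105 = 24/35
take √, sign -1: I = -0.23359668

-0.233597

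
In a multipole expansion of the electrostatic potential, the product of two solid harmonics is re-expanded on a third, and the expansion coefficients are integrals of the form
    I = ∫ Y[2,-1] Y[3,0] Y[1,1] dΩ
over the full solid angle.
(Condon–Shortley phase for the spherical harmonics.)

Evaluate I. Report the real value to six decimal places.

0.143048

m-sum 0 ✓  L=6 even ✓  1≤1≤5 ✓
Π(2lᵢ+1) = 5×7×3 = 105
triangle coeff Δ(2,3,1) = 1/105
Σ_t [2,2]: t=2:+1/4 = 1/4
(3j)²=3/35 [(2 3 1; 0 0 0)], sign=-1
Σ_t [3,3]: t=3:−1/12 = -1/12
(3j)²=1/35 [(2 3 1; -1 0 1)], sign=-1
⇒ 4πI² = 9/35
I = (+1)√(9/35/(4π)) = 0.14304817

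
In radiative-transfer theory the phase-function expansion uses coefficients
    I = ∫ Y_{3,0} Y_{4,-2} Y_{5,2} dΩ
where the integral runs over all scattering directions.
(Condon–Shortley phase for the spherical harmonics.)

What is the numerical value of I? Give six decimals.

0.022664

Checks pass: Σm=0; 12 even; l₃=5∈[1,7].
(2·3+1)(2·4+1)(2·5+1) = 693
Δ: 2! 4! 6! / 13! → 1/180180
sum: t=0:+1/576 t=1:−1/144 t=2:+1/576 = -1/288
3j²(3 4 5; 0 0 0) = Δ·Π!·Σ² = 20/1001  (sign +1)
sum: t=0:+1/576 t=1:−1/480 t=2:+1/8640 = -1/4320
3j²(3 4 5; 0 -2 2) = Δ·Π!·Σ² = 1/2145  (sign +1)
combine: 4πI² = 693·20/1001·1/2145 = 12/1859
take √, sign +1: I = 0.02266449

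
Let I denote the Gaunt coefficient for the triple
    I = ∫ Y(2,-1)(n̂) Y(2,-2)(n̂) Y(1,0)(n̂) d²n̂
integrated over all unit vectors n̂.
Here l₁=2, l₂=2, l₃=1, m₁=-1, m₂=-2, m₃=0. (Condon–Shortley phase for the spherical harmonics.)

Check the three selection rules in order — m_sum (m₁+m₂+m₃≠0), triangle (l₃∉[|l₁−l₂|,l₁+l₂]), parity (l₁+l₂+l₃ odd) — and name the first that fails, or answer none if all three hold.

Σmᵢ = -3  ✗
l₃∈[|l₁−l₂|,l₁+l₂]=[0,4], have l₃=1
Σlᵢ = 5 ⇒ odd

m_sum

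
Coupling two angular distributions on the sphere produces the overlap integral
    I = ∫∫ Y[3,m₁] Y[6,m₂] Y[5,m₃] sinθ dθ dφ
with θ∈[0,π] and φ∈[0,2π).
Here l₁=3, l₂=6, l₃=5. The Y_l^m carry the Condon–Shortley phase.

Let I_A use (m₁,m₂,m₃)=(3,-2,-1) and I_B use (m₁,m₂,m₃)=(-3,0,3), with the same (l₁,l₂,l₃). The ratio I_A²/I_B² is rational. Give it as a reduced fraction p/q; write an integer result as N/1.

Same 3,6,5: normalisation and zero-m 3j drop out of the ratio.
A: Δ: 4! 2! 8! / 15! → 1/675675; sum: t=0:+1/27648 = 1/27648; 3j²(3 6 5; 3 -2 -1) = Δ·Π!·Σ² = 10/429  (sign +1)
B: Δ: 4! 2! 8! / 15! → 1/675675; sum: t=4:+1/69120 = 1/69120; 3j²(3 6 5; -3 0 3) = Δ·Π!·Σ² = 4/429  (sign +1)
I_A²/I_B² = (10/429)/(4/429) = 5/2

5/2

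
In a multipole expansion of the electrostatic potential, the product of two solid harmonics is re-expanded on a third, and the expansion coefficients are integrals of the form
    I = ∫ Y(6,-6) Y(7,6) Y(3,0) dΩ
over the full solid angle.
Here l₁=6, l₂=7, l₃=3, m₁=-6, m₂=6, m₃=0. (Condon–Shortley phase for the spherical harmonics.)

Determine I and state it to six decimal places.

m-sum 0 ✓  L=16 even ✓  1≤3≤13 ✓
Π(2lᵢ+1) = 13×15×7 = 1365
triangle coeff Δ(6,7,3) = 1/2042040
Σ_t [4,6]: t=4:+1/207360 t=5:−1/57600 t=6:+1/207360 = -1/129600
(3j)²=168/12155 [(6 7 3; 0 0 0)], sign=+1
Σ_t [10,10]: t=10:+1/43545600 = 1/43545600
(3j)²=33/1190 [(6 7 3; -6 6 0)], sign=-1
⇒ 4πI² = 756/1445
I = (-1)√(756/1445/(4π)) = -0.20404316

-0.204043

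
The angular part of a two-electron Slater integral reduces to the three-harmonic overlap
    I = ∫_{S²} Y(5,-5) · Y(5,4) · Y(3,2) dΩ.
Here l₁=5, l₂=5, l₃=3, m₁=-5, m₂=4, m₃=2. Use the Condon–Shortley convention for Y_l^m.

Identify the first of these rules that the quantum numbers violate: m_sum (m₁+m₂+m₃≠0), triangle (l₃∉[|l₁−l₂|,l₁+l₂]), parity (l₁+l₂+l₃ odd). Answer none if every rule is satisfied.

azimuthal sum: -5 + 4 + 2 = 1  ✗
0 ≤ 3 ≤ 10 (triangle on l)
L = 5 + 5 + 3 = 13 (odd)

m_sum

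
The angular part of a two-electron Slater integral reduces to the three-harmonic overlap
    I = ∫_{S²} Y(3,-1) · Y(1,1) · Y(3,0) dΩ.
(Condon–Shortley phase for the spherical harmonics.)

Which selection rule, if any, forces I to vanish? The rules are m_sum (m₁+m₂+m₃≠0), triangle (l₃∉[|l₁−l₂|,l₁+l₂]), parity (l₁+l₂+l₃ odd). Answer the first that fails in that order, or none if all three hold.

azimuthal sum: -1 + 1 + 0 = 0  ✓
2 ≤ 3 ≤ 4 (triangle on l)  ✓
L = 3 + 1 + 3 = 7 (odd)  ✗

parity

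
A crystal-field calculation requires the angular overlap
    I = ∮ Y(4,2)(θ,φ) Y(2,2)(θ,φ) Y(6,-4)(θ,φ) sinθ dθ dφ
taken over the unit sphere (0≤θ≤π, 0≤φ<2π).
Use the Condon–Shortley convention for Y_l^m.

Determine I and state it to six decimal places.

Rules hold: Σm=0, L=12 even, 2≤6≤6.
N = 9·5·13 = 585
Δ = 0!·8!·4!/13! = 1/6435
Racah Σ t=0..0: t=0:+1/2304 = 1/2304
⇒ 3j(4 2 6; 0 0 0)² = 5/143, sgn +1
Racah Σ t=0..0: t=0:+1/34560 = 1/34560
⇒ 3j(4 2 6; 2 2 -4)² = 14/429, sgn +1
4πI² = N·(3j₀)²·(3jₘ)² = 1050/1573
I = +1·√(0.667514/4π) = 0.23047581

0.230476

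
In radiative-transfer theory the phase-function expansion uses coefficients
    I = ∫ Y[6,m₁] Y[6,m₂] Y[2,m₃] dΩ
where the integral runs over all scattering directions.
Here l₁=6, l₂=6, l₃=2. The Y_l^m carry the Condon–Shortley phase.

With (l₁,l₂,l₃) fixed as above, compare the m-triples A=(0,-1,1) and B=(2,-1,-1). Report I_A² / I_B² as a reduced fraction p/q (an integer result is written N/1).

Shared (l₁,l₂,l₃)=(6,6,2): N and (l;000)² cancel in I_A²/I_B².
A: Δ = 10!·2!·2!/15! = 1/90090; Racah Σ t=4..5: t=4:+1/34560 t=5:−1/28800 = -1/172800; ⇒ 3j(6 6 2; 0 -1 1)² = 1/1430, sgn +1
B: Δ = 10!·2!·2!/15! = 1/90090; Racah Σ t=3..4: t=3:−1/60480 t=4:+1/34560 = 1/80640; ⇒ 3j(6 6 2; 2 -1 -1)² = 6/1001, sgn -1
I_A²/I_B² = (1/1430)/(6/1001) = 7/60

7/60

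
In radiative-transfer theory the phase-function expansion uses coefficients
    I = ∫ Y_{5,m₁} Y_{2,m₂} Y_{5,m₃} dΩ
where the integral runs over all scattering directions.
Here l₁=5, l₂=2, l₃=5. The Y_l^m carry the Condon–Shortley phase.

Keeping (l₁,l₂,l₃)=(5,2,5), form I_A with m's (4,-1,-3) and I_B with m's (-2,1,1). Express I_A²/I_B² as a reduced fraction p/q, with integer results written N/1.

Same 5,2,5: normalisation and zero-m 3j drop out of the ratio.
A: Δ: 2! 8! 2! / 13! → 1/38610; sum: t=0:+1/10080 t=1:−1/80640 = 1/11520; 3j²(5 2 5; 4 -1 -3) = Δ·Π!·Σ² = 49/1430  (sign +1)
B: Δ: 2! 8! 2! / 13! → 1/38610; sum: t=1:−1/2880 t=2:+1/1440 = 1/2880; 3j²(5 2 5; -2 1 1) = Δ·Π!·Σ² = 7/715  (sign +1)
I_A²/I_B² = (49/1430)/(7/715) = 7/2

7/2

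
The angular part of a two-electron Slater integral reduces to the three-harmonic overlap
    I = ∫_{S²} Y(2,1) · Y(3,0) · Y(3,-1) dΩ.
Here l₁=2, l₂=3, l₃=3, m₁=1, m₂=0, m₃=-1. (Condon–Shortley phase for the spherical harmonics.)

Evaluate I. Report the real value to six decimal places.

-0.059471

m-sum 0 ✓  L=8 even ✓  1≤3≤5 ✓
Π(2lᵢ+1) = 5×7×7 = 245
triangle coeff Δ(2,3,3) = 1/3780
Σ_t [0,2]: t=0:+1/24 t=1:−1/4 t=2:+1/24 = -1/6
(3j)²=4/105 [(2 3 3; 0 0 0)], sign=+1
Σ_t [0,1]: t=0:+1/12 t=1:−1/8 = -1/24
(3j)²=1/210 [(2 3 3; 1 0 -1)], sign=-1
⇒ 4πI² = 2/45
I = (-1)√(2/45/(4π)) = -0.05947080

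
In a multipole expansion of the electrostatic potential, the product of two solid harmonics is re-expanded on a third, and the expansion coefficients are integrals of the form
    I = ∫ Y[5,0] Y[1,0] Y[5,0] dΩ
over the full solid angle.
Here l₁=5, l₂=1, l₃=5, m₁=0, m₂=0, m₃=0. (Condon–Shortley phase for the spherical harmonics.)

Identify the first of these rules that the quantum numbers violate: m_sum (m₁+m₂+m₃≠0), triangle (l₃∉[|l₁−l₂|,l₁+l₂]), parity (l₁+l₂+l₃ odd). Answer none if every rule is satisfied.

azimuthal sum: 0 + 0 + 0 = 0  ✓
4 ≤ 5 ≤ 6 (triangle on l)  ✓
L = 5 + 1 + 5 = 11 (odd)  ✗

parity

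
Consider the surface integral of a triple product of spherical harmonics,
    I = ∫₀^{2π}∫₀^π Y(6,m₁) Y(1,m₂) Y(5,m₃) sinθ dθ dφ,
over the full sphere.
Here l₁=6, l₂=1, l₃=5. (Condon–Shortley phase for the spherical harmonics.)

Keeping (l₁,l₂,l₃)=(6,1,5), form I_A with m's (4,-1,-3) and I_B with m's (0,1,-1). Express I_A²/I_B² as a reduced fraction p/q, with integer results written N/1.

Same 6,1,5: normalisation and zero-m 3j drop out of the ratio.
A: Δ: 2! 10! 0! / 13! → 1/858; sum: t=0:+1/161280 = 1/161280; 3j²(6 1 5; 4 -1 -3) = Δ·Π!·Σ² = 15/286  (sign +1)
B: Δ: 2! 10! 0! / 13! → 1/858; sum: t=2:+1/34560 = 1/34560; 3j²(6 1 5; 0 1 -1) = Δ·Π!·Σ² = 5/286  (sign +1)
I_A²/I_B² = (15/286)/(5/286) = 3/1

3/1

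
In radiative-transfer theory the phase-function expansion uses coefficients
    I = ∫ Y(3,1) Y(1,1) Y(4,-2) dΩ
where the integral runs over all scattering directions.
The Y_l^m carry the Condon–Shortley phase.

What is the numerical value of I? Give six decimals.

Checks pass: Σm=0; 8 even; l₃=4∈[2,4].
(2·3+1)(2·1+1)(2·4+1) = 189
Δ: 0! 6! 2! / 9! → 1/252
sum: t=0:+1/36 = 1/36
3j²(3 1 4; 0 0 0) = Δ·Π!·Σ² = 4/63  (sign +1)
sum: t=0:+1/96 = 1/96
3j²(3 1 4; 1 1 -2) = Δ·Π!·Σ² = 5/84  (sign +1)
combine: 4πI² = 189·4/63·5/84 = 5/7
take √, sign +1: I = 0.23841361

0.238414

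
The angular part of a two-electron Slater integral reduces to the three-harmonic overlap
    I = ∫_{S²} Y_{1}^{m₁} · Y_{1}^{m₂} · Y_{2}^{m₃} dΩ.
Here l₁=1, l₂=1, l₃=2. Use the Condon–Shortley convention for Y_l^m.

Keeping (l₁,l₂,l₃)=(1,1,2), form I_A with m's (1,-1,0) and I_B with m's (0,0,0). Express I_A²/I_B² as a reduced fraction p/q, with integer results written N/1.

1/4

Shared (l₁,l₂,l₃)=(1,1,2): N and (l;000)² cancel in I_A²/I_B².
A: Δ = 0!·2!·2!/5! = 1/30; Racah Σ t=0..0: t=0:+1/4 = 1/4; ⇒ 3j(1 1 2; 1 -1 0)² = 1/30, sgn +1
B: Δ = 0!·2!·2!/5! = 1/30; Racah Σ t=0..0: t=0:+1/1 = 1/1; ⇒ 3j(1 1 2; 0 0 0)² = 2/15, sgn +1
I_A²/I_B² = (1/30)/(2/15) = 1/4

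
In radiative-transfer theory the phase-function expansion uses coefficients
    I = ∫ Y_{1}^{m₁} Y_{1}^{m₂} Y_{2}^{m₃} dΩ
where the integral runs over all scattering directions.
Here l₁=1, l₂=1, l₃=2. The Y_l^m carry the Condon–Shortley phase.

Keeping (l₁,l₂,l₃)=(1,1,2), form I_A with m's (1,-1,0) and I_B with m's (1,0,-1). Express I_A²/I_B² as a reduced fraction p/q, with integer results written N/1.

Same 1,1,2: normalisation and zero-m 3j drop out of the ratio.
A: Δ: 0! 2! 2! / 5! → 1/30; sum: t=0:+1/4 = 1/4; 3j²(1 1 2; 1 -1 0) = Δ·Π!·Σ² = 1/30  (sign +1)
B: Δ: 0! 2! 2! / 5! → 1/30; sum: t=0:+1/2 = 1/2; 3j²(1 1 2; 1 0 -1) = Δ·Π!·Σ² = 1/10  (sign -1)
I_A²/I_B² = (1/30)/(1/10) = 1/3

1/3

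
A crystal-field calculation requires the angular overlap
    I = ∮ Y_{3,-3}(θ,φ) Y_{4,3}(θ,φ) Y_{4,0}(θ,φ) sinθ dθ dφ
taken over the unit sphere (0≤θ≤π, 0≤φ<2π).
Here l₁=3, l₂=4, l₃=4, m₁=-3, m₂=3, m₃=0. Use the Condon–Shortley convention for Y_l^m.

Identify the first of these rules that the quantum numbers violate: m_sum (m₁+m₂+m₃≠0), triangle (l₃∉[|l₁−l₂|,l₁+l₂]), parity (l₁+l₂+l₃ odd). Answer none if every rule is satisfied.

parity

m₁+m₂+m₃ = -3 + 3 + 0 = 0  ✓
triangle: |3−4|=1 ≤ l₃=4 ≤ 3+4=7  ✓
parity: l₁+l₂+l₃ = 11 is odd  ✗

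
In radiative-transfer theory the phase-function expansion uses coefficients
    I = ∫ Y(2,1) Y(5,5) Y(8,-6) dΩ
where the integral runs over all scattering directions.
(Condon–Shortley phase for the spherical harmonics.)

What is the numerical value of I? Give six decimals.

|2−5|≤8≤2+5 violated ⇒ I = 0

0.000000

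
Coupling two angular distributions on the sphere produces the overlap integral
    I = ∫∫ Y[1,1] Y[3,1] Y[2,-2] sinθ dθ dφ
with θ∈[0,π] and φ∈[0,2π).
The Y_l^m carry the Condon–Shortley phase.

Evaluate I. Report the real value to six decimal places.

-0.082589

m-sum 0 ✓  L=6 even ✓  2≤2≤4 ✓
Π(2lᵢ+1) = 3×7×5 = 105
triangle coeff Δ(1,3,2) = 1/105
Σ_t [1,1]: t=1:−1/4 = -1/4
(3j)²=3/35 [(1 3 2; 0 0 0)], sign=-1
Σ_t [0,0]: t=0:+1/48 = 1/48
(3j)²=1/105 [(1 3 2; 1 1 -2)], sign=+1
⇒ 4πI² = 3/35
I = (-1)√(3/35/(4π)) = -0.08258890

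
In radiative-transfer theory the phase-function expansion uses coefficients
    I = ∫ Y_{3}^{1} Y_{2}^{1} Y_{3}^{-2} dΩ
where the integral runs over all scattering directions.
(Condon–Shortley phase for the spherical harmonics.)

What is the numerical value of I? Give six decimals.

0.162868

Rules hold: Σm=0, L=8 even, 1≤3≤5.
N = 7·5·7 = 245
Δ = 2!·4!·2!/9! = 1/3780
Racah Σ t=0..2: t=0:+1/24 t=1:−1/4 t=2:+1/24 = -1/6
⇒ 3j(3 2 3; 0 0 0)² = 4/105, sgn +1
Racah Σ t=1..2: t=1:−1/12 t=2:+1/48 = -1/16
⇒ 3j(3 2 3; 1 1 -2)² = 1/28, sgn +1
4πI² = N·(3j₀)²·(3jₘ)² = 1/3
I = +1·√(0.333333/4π) = 0.16286750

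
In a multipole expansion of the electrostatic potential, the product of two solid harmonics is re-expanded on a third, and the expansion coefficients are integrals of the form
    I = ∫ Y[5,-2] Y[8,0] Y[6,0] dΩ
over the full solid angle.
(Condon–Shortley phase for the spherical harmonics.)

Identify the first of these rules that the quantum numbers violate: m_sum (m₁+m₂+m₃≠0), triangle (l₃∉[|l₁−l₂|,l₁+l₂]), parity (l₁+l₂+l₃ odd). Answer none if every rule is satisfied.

m₁+m₂+m₃ = -2 + 0 + 0 = -2  ✗
triangle: |5−8|=3 ≤ l₃=6 ≤ 5+8=13
parity: l₁+l₂+l₃ = 19 is odd

m_sum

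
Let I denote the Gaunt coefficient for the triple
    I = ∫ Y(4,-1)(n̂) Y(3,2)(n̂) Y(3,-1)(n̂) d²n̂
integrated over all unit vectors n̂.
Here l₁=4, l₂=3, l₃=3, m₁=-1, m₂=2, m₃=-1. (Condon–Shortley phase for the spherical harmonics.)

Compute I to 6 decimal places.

0.145070

m-sum 0 ✓  L=10 even ✓  1≤3≤7 ✓
Π(2lᵢ+1) = 9×7×7 = 441
triangle coeff Δ(4,3,3) = 1/34650
Σ_t [1,3]: t=1:−1/72 t=2:+1/16 t=3:−1/72 = 5/144
(3j)²=2/77 [(4 3 3; 0 0 0)], sign=-1
Σ_t [3,4]: t=3:−1/48 t=4:+1/144 = -1/72
(3j)²=16/693 [(4 3 3; -1 2 -1)], sign=-1
⇒ 4πI² = 32/121
I = (+1)√(32/121/(4π)) = 0.14506992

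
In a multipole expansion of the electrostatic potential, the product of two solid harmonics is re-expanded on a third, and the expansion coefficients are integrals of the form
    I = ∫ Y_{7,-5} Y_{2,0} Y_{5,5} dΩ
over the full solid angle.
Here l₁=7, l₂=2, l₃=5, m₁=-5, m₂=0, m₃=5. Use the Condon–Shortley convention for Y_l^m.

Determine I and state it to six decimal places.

-0.092064

Checks pass: Σm=0; 14 even; l₃=5∈[5,9].
(2·7+1)(2·2+1)(2·5+1) = 825
Δ: 4! 10! 0! / 15! → 1/15015
sum: t=2:+1/57600 = 1/57600
3j²(7 2 5; 0 0 0) = Δ·Π!·Σ² = 21/715  (sign -1)
sum: t=2:+1/14515200 = 1/14515200
3j²(7 2 5; -5 0 5) = Δ·Π!·Σ² = 2/455  (sign +1)
combine: 4πI² = 825·21/715·2/455 = 18/169
take √, sign -1: I = -0.09206360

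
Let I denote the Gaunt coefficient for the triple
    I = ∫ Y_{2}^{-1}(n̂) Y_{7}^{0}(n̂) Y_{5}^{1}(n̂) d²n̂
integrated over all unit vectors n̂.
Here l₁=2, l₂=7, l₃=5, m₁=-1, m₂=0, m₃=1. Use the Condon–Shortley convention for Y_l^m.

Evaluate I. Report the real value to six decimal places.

m-sum 0 ✓  L=14 even ✓  5≤5≤9 ✓
Π(2lᵢ+1) = 5×15×11 = 825
triangle coeff Δ(2,7,5) = 1/15015
Σ_t [2,2]: t=2:+1/57600 = 1/57600
(3j)²=21/715 [(2 7 5; 0 0 0)], sign=-1
Σ_t [3,3]: t=3:−1/103680 = -1/103680
(3j)²=7/429 [(2 7 5; -1 0 1)], sign=-1
⇒ 4πI² = 735/1859
I = (+1)√(735/1859/(4π)) = 0.17737771

0.177378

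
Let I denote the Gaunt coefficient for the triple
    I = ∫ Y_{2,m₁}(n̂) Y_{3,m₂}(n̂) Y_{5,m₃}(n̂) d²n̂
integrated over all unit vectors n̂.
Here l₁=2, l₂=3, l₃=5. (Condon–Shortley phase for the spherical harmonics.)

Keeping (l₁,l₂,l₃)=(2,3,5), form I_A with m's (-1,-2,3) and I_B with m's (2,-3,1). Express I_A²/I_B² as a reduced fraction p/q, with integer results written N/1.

Same 2,3,5: normalisation and zero-m 3j drop out of the ratio.
A: Δ: 0! 4! 6! / 11! → 1/2310; sum: t=0:+1/720 = 1/720; 3j²(2 3 5; -1 -2 3) = Δ·Π!·Σ² = 8/165  (sign +1)
B: Δ: 0! 4! 6! / 11! → 1/2310; sum: t=0:+1/17280 = 1/17280; 3j²(2 3 5; 2 -3 1) = Δ·Π!·Σ² = 1/2310  (sign +1)
I_A²/I_B² = (8/165)/(1/2310) = 112/1

112/1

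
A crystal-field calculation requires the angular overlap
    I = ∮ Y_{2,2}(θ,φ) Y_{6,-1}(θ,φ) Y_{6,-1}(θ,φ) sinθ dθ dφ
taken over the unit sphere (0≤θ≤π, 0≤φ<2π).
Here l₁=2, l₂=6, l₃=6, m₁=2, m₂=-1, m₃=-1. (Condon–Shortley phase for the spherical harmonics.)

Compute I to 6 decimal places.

0.196649

Rules hold: Σm=0, L=14 even, 4≤6≤8.
N = 5·13·13 = 845
Δ = 2!·2!·10!/15! = 1/90090
Racah Σ t=0..2: t=0:+1/69120 t=1:−1/14400 t=2:+1/69120 = -7/172800
⇒ 3j(2 6 6; 0 0 0)² = 14/715, sgn -1
Racah Σ t=0..0: t=0:+1/57600 = 1/57600
⇒ 3j(2 6 6; 2 -1 -1)² = 21/715, sgn -1
4πI² = N·(3j₀)²·(3jₘ)² = 294/605
I = +1·√(0.48595/4π) = 0.19664868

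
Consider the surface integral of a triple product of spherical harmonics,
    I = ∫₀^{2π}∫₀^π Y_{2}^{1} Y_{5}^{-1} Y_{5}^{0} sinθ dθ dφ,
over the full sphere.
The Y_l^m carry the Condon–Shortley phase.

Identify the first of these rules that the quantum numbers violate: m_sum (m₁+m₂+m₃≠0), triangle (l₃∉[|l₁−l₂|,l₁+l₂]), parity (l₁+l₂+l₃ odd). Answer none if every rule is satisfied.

azimuthal sum: 1 − 1 + 0 = 0  ✓
3 ≤ 5 ≤ 7 (triangle on l)  ✓
L = 2 + 5 + 5 = 12 (even)  ✓

none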